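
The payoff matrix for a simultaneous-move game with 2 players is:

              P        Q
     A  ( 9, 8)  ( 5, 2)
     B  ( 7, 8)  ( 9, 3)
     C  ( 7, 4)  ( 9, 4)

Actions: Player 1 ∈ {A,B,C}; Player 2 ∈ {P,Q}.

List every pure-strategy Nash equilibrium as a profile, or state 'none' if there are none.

Nash profiles: (A,P), (C,Q)

(A,P): NE
(A,Q): not NE [P1→C gives 9>5; P2→P gives 8>2]
(B,P): not NE [P1→A gives 9>7]
(B,Q): not NE [P2→P gives 8>3]
(C,P): not NE [P1→A gives 9>7]
(C,Q): NE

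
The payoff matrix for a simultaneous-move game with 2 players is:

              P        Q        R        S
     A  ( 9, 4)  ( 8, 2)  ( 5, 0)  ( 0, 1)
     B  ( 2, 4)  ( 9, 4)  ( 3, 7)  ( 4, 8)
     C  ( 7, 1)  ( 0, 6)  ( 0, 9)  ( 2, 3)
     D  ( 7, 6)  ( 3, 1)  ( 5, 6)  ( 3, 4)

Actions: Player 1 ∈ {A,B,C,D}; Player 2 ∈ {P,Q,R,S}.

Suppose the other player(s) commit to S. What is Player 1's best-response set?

u_1(A vs S) = 0
u_1(B vs S) = 4
u_1(C vs S) = 2
u_1(D vs S) = 3
max payoff 4 at {B}

argmax u_1 = {B}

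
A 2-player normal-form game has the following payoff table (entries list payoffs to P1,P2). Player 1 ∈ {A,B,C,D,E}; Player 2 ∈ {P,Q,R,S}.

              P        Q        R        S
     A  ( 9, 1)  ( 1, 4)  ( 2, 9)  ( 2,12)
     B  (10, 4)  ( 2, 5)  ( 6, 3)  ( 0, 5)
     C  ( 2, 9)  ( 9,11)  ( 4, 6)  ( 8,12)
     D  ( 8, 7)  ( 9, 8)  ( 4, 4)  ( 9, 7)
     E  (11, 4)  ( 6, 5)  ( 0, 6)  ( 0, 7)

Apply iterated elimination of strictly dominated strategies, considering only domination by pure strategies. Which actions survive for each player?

Remaining: P1:{C,D} P2:{Q,S}

P2 drop P (Q beats it: A:4>1 B:5>4 C:11>9 D:8>7 E:5>4)
P1 drop A (C beats it: Q:9>1 R:4>2 S:8>2)
P1 drop E (C beats it: Q:9>6 R:4>0 S:8>0)
P2 drop R (Q beats it: B:5>3 C:11>6 D:8>4)
P1 drop B (C beats it: Q:9>2 S:8>0)
P1→{C,D} P2→{Q,S}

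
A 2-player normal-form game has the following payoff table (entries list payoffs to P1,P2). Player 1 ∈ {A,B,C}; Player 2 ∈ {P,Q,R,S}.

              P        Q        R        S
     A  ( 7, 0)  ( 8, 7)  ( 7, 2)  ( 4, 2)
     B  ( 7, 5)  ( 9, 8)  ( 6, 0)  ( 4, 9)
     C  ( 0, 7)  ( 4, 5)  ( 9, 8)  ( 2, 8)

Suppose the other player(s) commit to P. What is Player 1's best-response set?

u_1(A vs P) = 7
u_1(B vs P) = 7
u_1(C vs P) = 0
max payoff 7 at {A,B}

BR_1 = {A,B}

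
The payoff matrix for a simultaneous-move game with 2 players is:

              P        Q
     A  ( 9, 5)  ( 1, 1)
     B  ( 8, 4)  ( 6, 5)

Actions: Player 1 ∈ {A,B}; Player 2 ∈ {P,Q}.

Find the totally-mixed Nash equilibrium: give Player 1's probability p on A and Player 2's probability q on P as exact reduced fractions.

p=1/5, q=5/6

P1 indiff ⇒ q·9+(1-q)·1 = q·8+(1-q)·6 ⇒ q(1) = (1-q)(5) ⇒ q = 5/6
P2 indiff ⇒ p·5+(1-p)·4 = p·1+(1-p)·5 ⇒ p(4) = (1-p)(1) ⇒ p = 1/5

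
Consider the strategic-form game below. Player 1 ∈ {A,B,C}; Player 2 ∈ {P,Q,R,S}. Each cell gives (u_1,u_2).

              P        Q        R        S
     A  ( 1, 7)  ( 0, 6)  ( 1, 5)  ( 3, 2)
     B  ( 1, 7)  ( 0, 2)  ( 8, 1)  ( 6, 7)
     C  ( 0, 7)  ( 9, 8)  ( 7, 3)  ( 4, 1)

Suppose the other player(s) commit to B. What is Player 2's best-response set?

u_2(P vs B) = 7
u_2(Q vs B) = 2
u_2(R vs B) = 1
u_2(S vs B) = 7
max payoff 7 at {P,S}

P2 best: {P,S}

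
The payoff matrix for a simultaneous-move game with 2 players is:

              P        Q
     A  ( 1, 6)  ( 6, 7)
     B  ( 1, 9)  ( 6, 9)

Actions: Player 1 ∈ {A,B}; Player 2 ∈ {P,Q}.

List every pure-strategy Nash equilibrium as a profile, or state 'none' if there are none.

Nash profiles: (A,Q), (B,P), (B,Q)

(A,P): not NE [P2→Q gives 7>6]
(A,Q): NE
(B,P): NE
(B,Q): NE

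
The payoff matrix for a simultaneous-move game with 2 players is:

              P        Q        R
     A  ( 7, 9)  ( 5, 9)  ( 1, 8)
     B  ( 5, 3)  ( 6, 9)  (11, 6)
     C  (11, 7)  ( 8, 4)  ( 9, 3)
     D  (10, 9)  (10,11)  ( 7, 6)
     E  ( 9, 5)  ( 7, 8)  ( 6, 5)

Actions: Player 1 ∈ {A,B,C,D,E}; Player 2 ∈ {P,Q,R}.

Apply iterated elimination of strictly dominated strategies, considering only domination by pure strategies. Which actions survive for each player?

Survivors P1:{C,D} P2:{P,Q}

P1 drop A (C beats it: P:11>7 Q:8>5 R:9>1)
P1 drop E (C beats it: P:11>9 Q:8>7 R:9>6)
P2 drop R (Q beats it: B:9>6 C:4>3 D:11>6)
P1 drop B (C beats it: P:11>5 Q:8>6)
P1→{C,D} P2→{P,Q}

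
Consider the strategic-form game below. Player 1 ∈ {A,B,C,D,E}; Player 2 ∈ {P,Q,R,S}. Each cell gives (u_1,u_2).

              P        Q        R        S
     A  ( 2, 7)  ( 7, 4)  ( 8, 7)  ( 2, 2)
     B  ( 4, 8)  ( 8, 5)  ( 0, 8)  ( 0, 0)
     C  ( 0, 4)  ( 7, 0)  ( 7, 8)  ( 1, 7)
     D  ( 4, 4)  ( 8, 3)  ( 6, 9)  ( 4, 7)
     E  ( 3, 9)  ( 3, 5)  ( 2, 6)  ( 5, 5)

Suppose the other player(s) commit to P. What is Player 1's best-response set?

u_1(A vs P) = 2
u_1(B vs P) = 4
u_1(C vs P) = 0
u_1(D vs P) = 4
u_1(E vs P) = 3
max payoff 4 at {B,D}

BR_1 = {B,D}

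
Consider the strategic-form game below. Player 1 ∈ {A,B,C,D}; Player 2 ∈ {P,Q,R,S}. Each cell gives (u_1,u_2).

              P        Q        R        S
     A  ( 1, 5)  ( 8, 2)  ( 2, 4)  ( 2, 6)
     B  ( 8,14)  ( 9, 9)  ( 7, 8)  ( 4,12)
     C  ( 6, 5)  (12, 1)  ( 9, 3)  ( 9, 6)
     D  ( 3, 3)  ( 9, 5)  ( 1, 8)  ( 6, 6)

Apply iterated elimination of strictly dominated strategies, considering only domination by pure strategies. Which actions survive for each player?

Survivors P1:{B,C} P2:{P,S}

P1 drop A (B beats it: P:8>1 Q:9>8 R:7>2 S:4>2)
P1 drop D (C beats it: P:6>3 Q:12>9 R:9>1 S:9>6)
P2 drop Q (P beats it: B:14>9 C:5>1)
P2 drop R (P beats it: B:14>8 C:5>3)
P1→{B,C} P2→{P,S}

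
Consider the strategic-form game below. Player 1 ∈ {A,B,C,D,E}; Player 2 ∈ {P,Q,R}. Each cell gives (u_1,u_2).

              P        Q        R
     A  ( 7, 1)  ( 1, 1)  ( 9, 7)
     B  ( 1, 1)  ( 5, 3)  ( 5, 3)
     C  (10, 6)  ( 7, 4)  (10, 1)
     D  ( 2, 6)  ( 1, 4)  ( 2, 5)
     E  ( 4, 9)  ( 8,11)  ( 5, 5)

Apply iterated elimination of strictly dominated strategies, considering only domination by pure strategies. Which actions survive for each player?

P1 drop A (C beats it: P:10>7 Q:7>1 R:10>9)
P1 drop B (C beats it: P:10>1 Q:7>5 R:10>5)
P1 drop D (C beats it: P:10>2 Q:7>1 R:10>2)
P2 drop R (P beats it: C:6>1 E:9>5)
P1→{C,E} P2→{P,Q}

Survivors P1:{C,E} P2:{P,Q}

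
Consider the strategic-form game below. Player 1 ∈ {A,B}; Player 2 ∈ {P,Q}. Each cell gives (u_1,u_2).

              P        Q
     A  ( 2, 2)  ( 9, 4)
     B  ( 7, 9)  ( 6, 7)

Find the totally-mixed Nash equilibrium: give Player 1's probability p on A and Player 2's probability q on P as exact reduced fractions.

p=1/2, q=3/8

P1 indiff ⇒ q·2+(1-q)·9 = q·7+(1-q)·6 ⇒ q(-5) = (1-q)(-3) ⇒ q = 3/8
P2 indiff ⇒ p·2+(1-p)·9 = p·4+(1-p)·7 ⇒ p(-2) = (1-p)(-2) ⇒ p = 1/2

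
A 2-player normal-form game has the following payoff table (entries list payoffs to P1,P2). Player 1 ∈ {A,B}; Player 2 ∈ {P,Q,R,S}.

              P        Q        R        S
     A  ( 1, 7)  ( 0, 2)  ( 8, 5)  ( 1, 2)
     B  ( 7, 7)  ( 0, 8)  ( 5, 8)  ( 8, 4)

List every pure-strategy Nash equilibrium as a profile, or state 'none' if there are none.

(A,P): not NE [P1→B gives 7>1]
(A,Q): not NE [P2→P gives 7>2]
(A,R): not NE [P2→P gives 7>5]
(A,S): not NE [P1→B gives 8>1; P2→P gives 7>2]
(B,P): not NE [P2→R gives 8>7]
(B,Q): NE
(B,R): not NE [P1→A gives 8>5]
(B,S): not NE [P2→R gives 8>4]

Nash profiles: (B,Q)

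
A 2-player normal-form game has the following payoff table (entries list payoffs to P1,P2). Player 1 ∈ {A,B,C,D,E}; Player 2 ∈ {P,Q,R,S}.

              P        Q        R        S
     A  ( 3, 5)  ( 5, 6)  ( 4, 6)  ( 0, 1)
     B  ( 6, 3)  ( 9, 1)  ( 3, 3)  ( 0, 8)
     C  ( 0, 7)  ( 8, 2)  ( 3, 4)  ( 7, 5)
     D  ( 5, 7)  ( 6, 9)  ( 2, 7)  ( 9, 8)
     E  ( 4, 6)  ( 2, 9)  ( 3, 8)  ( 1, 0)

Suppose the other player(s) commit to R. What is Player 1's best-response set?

BR_1 = {A}

u_1(A vs R) = 4
u_1(B vs R) = 3
u_1(C vs R) = 3
u_1(D vs R) = 2
u_1(E vs R) = 3
max payoff 4 at {A}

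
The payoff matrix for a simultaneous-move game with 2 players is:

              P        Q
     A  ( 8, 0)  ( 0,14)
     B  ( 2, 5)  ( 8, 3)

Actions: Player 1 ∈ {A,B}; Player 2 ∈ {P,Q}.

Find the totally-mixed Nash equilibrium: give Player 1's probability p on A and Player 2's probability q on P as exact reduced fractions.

(p,q) = (1/8, 4/7)

P1 indiff ⇒ q·8+(1-q)·0 = q·2+(1-q)·8 ⇒ q(6) = (1-q)(8) ⇒ q = 4/7
P2 indiff ⇒ p·0+(1-p)·5 = p·14+(1-p)·3 ⇒ p(-14) = (1-p)(-2) ⇒ p = 1/8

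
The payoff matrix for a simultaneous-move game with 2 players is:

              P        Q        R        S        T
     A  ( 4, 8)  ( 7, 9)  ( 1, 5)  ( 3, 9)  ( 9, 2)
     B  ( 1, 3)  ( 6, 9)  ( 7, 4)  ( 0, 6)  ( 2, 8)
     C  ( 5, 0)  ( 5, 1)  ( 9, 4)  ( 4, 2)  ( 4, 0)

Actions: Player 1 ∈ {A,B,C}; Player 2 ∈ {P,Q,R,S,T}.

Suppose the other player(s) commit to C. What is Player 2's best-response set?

u_2(P vs C) = 0
u_2(Q vs C) = 1
u_2(R vs C) = 4
u_2(S vs C) = 2
u_2(T vs C) = 0
max payoff 4 at {R}

BR_2 = {R}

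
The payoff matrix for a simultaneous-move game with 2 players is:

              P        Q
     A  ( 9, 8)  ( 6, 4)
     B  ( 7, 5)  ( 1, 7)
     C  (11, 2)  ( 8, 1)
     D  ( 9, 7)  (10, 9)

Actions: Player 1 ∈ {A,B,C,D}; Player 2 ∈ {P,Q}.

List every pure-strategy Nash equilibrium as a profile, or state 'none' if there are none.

(A,P): not NE [P1→C gives 11>9]
(A,Q): not NE [P1→D gives 10>6; P2→P gives 8>4]
(B,P): not NE [P1→C gives 11>7; P2→Q gives 7>5]
(B,Q): not NE [P1→D gives 10>1]
(C,P): NE
(C,Q): not NE [P1→D gives 10>8; P2→P gives 2>1]
(D,P): not NE [P1→C gives 11>9; P2→Q gives 9>7]
(D,Q): NE

Nash profiles: (C,P), (D,Q)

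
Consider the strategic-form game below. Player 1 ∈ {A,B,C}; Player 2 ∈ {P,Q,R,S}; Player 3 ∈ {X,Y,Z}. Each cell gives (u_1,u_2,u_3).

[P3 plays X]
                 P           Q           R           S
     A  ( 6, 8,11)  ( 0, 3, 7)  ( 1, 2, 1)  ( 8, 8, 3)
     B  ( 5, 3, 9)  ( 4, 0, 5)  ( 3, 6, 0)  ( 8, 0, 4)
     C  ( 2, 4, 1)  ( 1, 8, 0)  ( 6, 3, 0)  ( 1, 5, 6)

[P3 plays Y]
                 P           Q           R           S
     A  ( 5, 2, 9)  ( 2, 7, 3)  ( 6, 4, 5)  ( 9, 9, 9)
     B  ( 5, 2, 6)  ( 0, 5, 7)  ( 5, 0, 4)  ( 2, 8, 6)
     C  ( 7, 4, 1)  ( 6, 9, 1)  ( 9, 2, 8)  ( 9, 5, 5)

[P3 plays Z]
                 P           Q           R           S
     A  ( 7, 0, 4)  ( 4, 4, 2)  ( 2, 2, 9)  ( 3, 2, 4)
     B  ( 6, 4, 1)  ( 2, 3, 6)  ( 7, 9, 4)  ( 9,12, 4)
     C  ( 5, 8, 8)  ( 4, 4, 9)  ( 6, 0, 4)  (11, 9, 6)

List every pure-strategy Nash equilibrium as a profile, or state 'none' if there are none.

(A,P,X): NE
(A,P,Y): not NE [P1→C gives 7>5; P2→S gives 9>2; P3→X gives 11>9]
(A,P,Z): not NE [P2→Q gives 4>0; P3→X gives 11>4]
(A,Q,X): not NE [P1→B gives 4>0; P2→S gives 8>3]
(A,Q,Y): not NE [P1→C gives 6>2; P2→S gives 9>7; P3→X gives 7>3]
(A,Q,Z): not NE [P3→X gives 7>2]
(A,R,X): not NE [P1→C gives 6>1; P2→S gives 8>2; P3→Z gives 9>1]
(A,R,Y): not NE [P1→C gives 9>6; P2→S gives 9>4; P3→Z gives 9>5]
(A,R,Z): not NE [P1→B gives 7>2; P2→Q gives 4>2]
(A,S,X): not NE [P3→Y gives 9>3]
(A,S,Y): NE
(A,S,Z): not NE [P1→C gives 11>3; P2→Q gives 4>2; P3→Y gives 9>4]
(B,P,X): not NE [P1→A gives 6>5; P2→R gives 6>3]
(B,P,Y): not NE [P1→C gives 7>5; P2→S gives 8>2; P3→X gives 9>6]
(B,P,Z): not NE [P1→A gives 7>6; P2→S gives 12>4; P3→X gives 9>1]
(B,Q,X): not NE [P2→R gives 6>0; P3→Y gives 7>5]
(B,Q,Y): not NE [P1→C gives 6>0; P2→S gives 8>5]
(B,Q,Z): not NE [P1→C gives 4>2; P2→S gives 12>3; P3→Y gives 7>6]
(B,R,X): not NE [P1→C gives 6>3; P3→Z gives 4>0]
(B,R,Y): not NE [P1→C gives 9>5; P2→S gives 8>0]
(B,R,Z): not NE [P2→S gives 12>9]
(B,S,X): not NE [P2→R gives 6>0; P3→Y gives 6>4]
(B,S,Y): not NE [P1→C gives 9>2]
(B,S,Z): not NE [P1→C gives 11>9; P3→Y gives 6>4]
(C,P,X): not NE [P1→A gives 6>2; P2→Q gives 8>4; P3→Z gives 8>1]
(C,P,Y): not NE [P2→Q gives 9>4; P3→Z gives 8>1]
(C,P,Z): not NE [P1→A gives 7>5; P2→S gives 9>8]
(C,Q,X): not NE [P1→B gives 4>1; P3→Z gives 9>0]
(C,Q,Y): not NE [P3→Z gives 9>1]
(C,Q,Z): not NE [P2→S gives 9>4]
(C,R,X): not NE [P2→Q gives 8>3; P3→Y gives 8>0]
(C,R,Y): not NE [P2→Q gives 9>2]
(C,R,Z): not NE [P1→B gives 7>6; P2→S gives 9>0; P3→Y gives 8>4]
(C,S,X): not NE [P1→B gives 8>1; P2→Q gives 8>5]
(C,S,Y): not NE [P2→Q gives 9>5; P3→Z gives 6>5]
(C,S,Z): NE

Nash profiles: (A,P,X), (A,S,Y), (C,S,Z)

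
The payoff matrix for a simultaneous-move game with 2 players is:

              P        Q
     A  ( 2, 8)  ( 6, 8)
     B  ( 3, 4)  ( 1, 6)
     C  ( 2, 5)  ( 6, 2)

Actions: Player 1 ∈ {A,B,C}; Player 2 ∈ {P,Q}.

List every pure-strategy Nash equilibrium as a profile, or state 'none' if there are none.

PSNE = {(A,Q)}

(A,P): not NE [P1→B gives 3>2]
(A,Q): NE
(B,P): not NE [P2→Q gives 6>4]
(B,Q): not NE [P1→C gives 6>1]
(C,P): not NE [P1→B gives 3>2]
(C,Q): not NE [P2→P gives 5>2]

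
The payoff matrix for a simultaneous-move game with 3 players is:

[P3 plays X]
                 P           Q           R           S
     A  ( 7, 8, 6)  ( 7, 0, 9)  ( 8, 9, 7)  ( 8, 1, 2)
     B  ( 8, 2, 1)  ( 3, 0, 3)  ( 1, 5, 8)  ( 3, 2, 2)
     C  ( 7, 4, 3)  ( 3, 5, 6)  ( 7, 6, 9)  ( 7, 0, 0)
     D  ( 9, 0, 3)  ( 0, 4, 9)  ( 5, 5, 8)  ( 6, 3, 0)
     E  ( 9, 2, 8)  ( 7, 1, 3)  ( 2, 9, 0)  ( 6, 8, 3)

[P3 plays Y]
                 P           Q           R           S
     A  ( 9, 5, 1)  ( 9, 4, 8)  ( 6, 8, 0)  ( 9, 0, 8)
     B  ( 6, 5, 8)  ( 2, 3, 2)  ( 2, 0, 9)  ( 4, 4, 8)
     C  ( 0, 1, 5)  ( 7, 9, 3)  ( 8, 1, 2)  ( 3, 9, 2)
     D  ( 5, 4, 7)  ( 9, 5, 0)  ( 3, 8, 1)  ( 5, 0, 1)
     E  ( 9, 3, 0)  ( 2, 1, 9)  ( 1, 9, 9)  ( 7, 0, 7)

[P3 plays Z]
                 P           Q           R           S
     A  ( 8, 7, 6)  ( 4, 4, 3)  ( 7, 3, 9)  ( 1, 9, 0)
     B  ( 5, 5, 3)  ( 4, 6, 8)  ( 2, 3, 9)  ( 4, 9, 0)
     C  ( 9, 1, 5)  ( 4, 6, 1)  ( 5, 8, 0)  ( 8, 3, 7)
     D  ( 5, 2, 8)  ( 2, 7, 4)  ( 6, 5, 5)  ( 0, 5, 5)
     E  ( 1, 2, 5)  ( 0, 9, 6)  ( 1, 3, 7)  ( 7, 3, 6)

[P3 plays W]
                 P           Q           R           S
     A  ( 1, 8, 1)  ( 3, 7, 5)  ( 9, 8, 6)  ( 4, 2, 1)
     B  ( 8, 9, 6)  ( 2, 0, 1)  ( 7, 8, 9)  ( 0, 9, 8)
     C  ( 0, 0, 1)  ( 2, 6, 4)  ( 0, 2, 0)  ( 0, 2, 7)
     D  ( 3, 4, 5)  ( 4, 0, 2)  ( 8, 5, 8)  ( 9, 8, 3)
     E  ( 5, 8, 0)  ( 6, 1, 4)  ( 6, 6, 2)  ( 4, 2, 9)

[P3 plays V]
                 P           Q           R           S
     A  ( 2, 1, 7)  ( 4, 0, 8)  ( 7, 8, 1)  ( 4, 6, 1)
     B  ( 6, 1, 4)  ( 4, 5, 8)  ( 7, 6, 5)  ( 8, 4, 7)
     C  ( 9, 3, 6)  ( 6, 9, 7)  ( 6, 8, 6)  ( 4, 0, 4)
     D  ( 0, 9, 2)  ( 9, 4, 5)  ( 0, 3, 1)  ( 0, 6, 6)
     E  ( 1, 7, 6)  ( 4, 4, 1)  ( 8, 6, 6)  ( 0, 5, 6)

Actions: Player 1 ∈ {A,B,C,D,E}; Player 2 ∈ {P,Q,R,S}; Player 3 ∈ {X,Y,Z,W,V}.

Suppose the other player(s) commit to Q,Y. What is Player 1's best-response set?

BR_1 = {A,D}

u_1(A vs Q,Y) = 9
u_1(B vs Q,Y) = 2
u_1(C vs Q,Y) = 7
u_1(D vs Q,Y) = 9
u_1(E vs Q,Y) = 2
max payoff 9 at {A,D}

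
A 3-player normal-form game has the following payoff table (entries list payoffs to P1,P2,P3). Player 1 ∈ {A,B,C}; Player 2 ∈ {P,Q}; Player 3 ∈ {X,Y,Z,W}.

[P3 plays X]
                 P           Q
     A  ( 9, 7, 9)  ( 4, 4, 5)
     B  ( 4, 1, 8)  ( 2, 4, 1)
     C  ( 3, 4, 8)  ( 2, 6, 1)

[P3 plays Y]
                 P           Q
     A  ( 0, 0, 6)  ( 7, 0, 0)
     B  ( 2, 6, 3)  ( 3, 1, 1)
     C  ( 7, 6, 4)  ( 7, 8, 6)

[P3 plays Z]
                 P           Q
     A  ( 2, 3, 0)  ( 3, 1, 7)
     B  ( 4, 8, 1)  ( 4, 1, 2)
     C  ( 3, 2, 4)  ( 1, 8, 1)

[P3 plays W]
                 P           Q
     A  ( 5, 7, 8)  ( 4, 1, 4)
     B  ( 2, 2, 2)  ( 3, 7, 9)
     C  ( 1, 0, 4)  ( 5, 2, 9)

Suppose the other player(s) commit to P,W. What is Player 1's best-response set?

argmax u_1 = {A}

u_1(A vs P,W) = 5
u_1(B vs P,W) = 2
u_1(C vs P,W) = 1
max payoff 5 at {A}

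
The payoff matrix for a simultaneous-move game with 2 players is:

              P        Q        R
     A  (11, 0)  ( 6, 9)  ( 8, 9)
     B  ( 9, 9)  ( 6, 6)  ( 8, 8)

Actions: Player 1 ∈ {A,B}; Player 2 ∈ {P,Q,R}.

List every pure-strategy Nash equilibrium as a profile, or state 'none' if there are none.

(A,P): not NE [P2→R gives 9>0]
(A,Q): NE
(A,R): NE
(B,P): not NE [P1→A gives 11>9]
(B,Q): not NE [P2→P gives 9>6]
(B,R): not NE [P2→P gives 9>8]

NE set: (A,Q), (A,R)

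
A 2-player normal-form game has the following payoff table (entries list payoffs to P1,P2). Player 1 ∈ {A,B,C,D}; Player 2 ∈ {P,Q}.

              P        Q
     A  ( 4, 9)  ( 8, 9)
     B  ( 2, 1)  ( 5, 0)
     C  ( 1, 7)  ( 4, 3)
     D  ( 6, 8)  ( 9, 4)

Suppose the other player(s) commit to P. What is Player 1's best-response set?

argmax u_1 = {D}

u_1(A vs P) = 4
u_1(B vs P) = 2
u_1(C vs P) = 1
u_1(D vs P) = 6
max payoff 6 at {D}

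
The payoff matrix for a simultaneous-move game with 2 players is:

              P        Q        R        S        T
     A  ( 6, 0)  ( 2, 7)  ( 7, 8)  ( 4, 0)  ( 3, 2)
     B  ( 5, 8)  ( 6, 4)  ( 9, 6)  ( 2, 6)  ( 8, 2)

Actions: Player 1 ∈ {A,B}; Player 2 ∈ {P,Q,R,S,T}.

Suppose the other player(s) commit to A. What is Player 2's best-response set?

P2 best: {R}

u_2(P vs A) = 0
u_2(Q vs A) = 7
u_2(R vs A) = 8
u_2(S vs A) = 0
u_2(T vs A) = 2
max payoff 8 at {R}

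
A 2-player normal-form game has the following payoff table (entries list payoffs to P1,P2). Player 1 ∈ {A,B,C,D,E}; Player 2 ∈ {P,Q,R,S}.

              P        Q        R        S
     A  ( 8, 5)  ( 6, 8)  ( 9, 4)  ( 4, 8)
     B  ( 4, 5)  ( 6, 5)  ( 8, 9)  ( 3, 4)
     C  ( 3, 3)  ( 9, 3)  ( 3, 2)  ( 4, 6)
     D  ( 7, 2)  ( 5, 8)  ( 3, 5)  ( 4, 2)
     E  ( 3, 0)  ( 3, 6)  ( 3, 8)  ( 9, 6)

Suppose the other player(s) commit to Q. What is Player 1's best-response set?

u_1(A vs Q) = 6
u_1(B vs Q) = 6
u_1(C vs Q) = 9
u_1(D vs Q) = 5
u_1(E vs Q) = 3
max payoff 9 at {C}

BR_1 = {C}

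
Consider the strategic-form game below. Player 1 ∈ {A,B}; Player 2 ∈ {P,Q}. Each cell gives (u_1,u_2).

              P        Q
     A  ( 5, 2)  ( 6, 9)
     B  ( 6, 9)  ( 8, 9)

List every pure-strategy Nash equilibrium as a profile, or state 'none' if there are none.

(A,P): not NE [P1→B gives 6>5; P2→Q gives 9>2]
(A,Q): not NE [P1→B gives 8>6]
(B,P): NE
(B,Q): NE

NE set: (B,P), (B,Q)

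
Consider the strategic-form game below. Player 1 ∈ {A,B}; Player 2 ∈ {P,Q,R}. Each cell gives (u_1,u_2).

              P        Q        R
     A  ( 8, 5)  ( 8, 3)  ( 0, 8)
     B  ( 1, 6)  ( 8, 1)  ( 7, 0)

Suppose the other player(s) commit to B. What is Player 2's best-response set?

u_2(P vs B) = 6
u_2(Q vs B) = 1
u_2(R vs B) = 0
max payoff 6 at {P}

argmax u_2 = {P}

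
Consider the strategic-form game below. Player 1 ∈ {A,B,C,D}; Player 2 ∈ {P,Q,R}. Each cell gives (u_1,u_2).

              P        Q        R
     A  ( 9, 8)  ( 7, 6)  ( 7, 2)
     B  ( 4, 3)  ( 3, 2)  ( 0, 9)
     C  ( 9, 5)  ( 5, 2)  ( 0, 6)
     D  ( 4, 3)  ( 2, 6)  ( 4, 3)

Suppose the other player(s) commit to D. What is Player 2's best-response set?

u_2(P vs D) = 3
u_2(Q vs D) = 6
u_2(R vs D) = 3
max payoff 6 at {Q}

argmax u_2 = {Q}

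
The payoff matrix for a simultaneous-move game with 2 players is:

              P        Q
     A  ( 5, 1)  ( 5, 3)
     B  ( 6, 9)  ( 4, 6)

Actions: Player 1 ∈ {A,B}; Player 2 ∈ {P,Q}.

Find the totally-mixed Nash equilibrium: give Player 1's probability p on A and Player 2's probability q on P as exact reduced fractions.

P1 indiff ⇒ q·5+(1-q)·5 = q·6+(1-q)·4 ⇒ q(-1) = (1-q)(-1) ⇒ q = 1/2
P2 indiff ⇒ p·1+(1-p)·9 = p·3+(1-p)·6 ⇒ p(-2) = (1-p)(-3) ⇒ p = 3/5

(p,q) = (3/5, 1/2)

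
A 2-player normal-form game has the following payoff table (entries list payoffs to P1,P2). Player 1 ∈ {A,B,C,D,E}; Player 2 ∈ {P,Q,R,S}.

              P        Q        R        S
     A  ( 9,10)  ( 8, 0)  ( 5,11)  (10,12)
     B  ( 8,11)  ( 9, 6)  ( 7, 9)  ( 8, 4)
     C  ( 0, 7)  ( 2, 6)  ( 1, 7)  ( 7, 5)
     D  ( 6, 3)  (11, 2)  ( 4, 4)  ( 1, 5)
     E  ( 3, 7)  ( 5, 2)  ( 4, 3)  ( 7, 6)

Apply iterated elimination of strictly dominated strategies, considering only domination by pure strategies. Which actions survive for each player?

Remaining: P1:{A,B} P2:{P,R,S}

P1 drop C (A beats it: P:9>0 Q:8>2 R:5>1 S:10>7)
P1 drop E (A beats it: P:9>3 Q:8>5 R:5>4 S:10>7)
P2 drop Q (P beats it: A:10>0 B:11>6 D:3>2)
P1 drop D (A beats it: P:9>6 R:5>4 S:10>1)
P1→{A,B} P2→{P,R,S}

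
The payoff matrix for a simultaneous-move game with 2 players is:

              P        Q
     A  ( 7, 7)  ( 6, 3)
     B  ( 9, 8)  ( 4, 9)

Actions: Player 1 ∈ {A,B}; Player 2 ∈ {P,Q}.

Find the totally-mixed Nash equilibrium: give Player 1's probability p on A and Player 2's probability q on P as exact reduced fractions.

P1 mixes 1/5 on A; P2 mixes 1/2 on P

P1 indiff ⇒ q·7+(1-q)·6 = q·9+(1-q)·4 ⇒ q(-2) = (1-q)(-2) ⇒ q = 1/2
P2 indiff ⇒ p·7+(1-p)·8 = p·3+(1-p)·9 ⇒ p(4) = (1-p)(1) ⇒ p = 1/5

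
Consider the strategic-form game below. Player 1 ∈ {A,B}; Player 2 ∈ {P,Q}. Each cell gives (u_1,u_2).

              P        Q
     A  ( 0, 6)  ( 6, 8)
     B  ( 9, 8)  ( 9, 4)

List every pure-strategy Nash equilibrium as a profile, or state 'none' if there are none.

Nash profiles: (B,P)

(A,P): not NE [P1→B gives 9>0; P2→Q gives 8>6]
(A,Q): not NE [P1→B gives 9>6]
(B,P): NE
(B,Q): not NE [P2→P gives 8>4]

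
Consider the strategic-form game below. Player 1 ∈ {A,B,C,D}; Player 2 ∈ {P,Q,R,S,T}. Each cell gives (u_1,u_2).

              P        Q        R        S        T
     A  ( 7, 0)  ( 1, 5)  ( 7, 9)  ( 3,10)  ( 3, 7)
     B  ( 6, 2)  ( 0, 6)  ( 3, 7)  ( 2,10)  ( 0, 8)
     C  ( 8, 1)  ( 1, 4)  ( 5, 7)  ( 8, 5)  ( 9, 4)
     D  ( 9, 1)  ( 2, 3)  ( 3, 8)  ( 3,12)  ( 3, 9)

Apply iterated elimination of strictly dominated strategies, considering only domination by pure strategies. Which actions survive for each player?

P1 drop B (A beats it: P:7>6 Q:1>0 R:7>3 S:3>2 T:3>0)
P2 drop P (Q beats it: A:5>0 C:4>1 D:3>1)
P2 drop Q (R beats it: A:9>5 C:7>4 D:8>3)
P1 drop D (C beats it: R:5>3 S:8>3 T:9>3)
P2 drop T (R beats it: A:9>7 C:7>4)
P1→{A,C} P2→{R,S}

Survivors P1:{A,C} P2:{R,S}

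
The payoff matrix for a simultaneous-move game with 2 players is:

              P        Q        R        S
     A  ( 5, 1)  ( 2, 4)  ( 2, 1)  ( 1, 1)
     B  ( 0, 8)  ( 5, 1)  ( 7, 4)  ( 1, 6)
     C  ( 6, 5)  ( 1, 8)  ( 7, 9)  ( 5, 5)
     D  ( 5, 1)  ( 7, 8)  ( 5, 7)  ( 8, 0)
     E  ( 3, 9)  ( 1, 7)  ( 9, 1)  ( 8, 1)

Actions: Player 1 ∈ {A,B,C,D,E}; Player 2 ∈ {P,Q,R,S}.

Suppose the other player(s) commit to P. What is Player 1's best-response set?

argmax u_1 = {C}

u_1(A vs P) = 5
u_1(B vs P) = 0
u_1(C vs P) = 6
u_1(D vs P) = 5
u_1(E vs P) = 3
max payoff 6 at {C}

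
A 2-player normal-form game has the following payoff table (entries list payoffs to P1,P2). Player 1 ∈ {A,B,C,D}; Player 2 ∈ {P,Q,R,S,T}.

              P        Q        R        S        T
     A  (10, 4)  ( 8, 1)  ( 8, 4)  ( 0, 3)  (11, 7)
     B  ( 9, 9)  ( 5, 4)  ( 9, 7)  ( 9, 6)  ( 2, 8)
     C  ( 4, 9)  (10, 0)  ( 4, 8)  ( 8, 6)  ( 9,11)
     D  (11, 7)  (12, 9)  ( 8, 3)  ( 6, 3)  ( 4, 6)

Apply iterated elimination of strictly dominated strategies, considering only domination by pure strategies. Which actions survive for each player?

P2 drop R (T beats it: A:7>4 B:8>7 C:11>8 D:6>3)
P2 drop S (P beats it: A:4>3 B:9>6 C:9>6 D:7>3)
P1 drop B (A beats it: P:10>9 Q:8>5 T:11>2)
P1→{A,C,D} P2→{P,Q,T}

Survivors P1:{A,C,D} P2:{P,Q,T}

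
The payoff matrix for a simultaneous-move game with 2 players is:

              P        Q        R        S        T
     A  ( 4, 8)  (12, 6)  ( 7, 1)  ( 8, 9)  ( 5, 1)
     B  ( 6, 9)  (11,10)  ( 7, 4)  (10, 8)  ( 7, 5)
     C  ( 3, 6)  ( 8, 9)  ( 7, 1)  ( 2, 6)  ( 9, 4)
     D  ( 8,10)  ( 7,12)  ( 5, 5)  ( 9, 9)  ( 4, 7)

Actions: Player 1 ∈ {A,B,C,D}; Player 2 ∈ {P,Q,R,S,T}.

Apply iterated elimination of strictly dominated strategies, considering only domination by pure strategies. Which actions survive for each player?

P2 drop R (P beats it: A:8>1 B:9>4 C:6>1 D:10>5)
P2 drop T (P beats it: A:8>1 B:9>5 C:6>4 D:10>7)
P1 drop C (A beats it: P:4>3 Q:12>8 S:8>2)
P1→{A,B,D} P2→{P,Q,S}

IESDS → P1:{A,B,D} P2:{P,Q,S}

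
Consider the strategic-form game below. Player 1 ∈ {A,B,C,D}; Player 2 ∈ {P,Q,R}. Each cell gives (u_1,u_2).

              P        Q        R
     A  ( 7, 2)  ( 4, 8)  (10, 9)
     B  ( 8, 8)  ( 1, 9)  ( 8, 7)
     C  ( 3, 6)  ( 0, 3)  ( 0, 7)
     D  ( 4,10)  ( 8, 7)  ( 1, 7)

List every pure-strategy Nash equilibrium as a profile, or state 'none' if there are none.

PSNE = {(A,R)}

(A,P): not NE [P1→B gives 8>7; P2→R gives 9>2]
(A,Q): not NE [P1→D gives 8>4; P2→R gives 9>8]
(A,R): NE
(B,P): not NE [P2→Q gives 9>8]
(B,Q): not NE [P1→D gives 8>1]
(B,R): not NE [P1→A gives 10>8; P2→Q gives 9>7]
(C,P): not NE [P1→B gives 8>3; P2→R gives 7>6]
(C,Q): not NE [P1→D gives 8>0; P2→R gives 7>3]
(C,R): not NE [P1→A gives 10>0]
(D,P): not NE [P1→B gives 8>4]
(D,Q): not NE [P2→P gives 10>7]
(D,R): not NE [P1→A gives 10>1; P2→P gives 10>7]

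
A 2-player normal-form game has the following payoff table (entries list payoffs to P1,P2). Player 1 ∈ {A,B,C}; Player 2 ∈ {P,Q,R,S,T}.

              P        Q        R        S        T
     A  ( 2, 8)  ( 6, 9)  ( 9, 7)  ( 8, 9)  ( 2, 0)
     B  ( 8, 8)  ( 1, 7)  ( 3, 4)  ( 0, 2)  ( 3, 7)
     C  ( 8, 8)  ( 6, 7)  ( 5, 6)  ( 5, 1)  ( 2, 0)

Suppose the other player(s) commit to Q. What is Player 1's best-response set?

u_1(A vs Q) = 6
u_1(B vs Q) = 1
u_1(C vs Q) = 6
max payoff 6 at {A,C}

argmax u_1 = {A,C}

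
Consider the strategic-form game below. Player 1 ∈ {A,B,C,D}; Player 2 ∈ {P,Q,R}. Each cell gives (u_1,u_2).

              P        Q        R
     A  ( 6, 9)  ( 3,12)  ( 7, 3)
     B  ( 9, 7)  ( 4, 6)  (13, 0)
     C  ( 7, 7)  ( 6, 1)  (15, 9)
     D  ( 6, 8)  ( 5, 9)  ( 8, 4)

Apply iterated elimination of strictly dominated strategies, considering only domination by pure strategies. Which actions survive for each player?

P1 drop A (B beats it: P:9>6 Q:4>3 R:13>7)
P1 drop D (C beats it: P:7>6 Q:6>5 R:15>8)
P2 drop Q (P beats it: B:7>6 C:7>1)
P1→{B,C} P2→{P,R}

IESDS → P1:{B,C} P2:{P,R}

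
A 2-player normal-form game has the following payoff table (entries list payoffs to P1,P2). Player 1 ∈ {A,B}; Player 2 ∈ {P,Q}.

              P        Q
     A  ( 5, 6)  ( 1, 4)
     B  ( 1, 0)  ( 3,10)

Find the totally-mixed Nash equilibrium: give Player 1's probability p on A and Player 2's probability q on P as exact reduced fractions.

P1 mixes 5/6 on A; P2 mixes 1/3 on P

P1 indiff ⇒ q·5+(1-q)·1 = q·1+(1-q)·3 ⇒ q(4) = (1-q)(2) ⇒ q = 1/3
P2 indiff ⇒ p·6+(1-p)·0 = p·4+(1-p)·10 ⇒ p(2) = (1-p)(10) ⇒ p = 5/6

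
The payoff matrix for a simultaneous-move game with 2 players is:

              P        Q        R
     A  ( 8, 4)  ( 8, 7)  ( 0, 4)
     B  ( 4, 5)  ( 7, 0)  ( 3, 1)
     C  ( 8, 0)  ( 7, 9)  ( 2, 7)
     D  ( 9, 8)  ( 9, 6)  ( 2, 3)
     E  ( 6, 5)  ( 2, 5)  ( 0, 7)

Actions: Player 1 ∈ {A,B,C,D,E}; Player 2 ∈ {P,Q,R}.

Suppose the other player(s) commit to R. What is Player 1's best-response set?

argmax u_1 = {B}

u_1(A vs R) = 0
u_1(B vs R) = 3
u_1(C vs R) = 2
u_1(D vs R) = 2
u_1(E vs R) = 0
max payoff 3 at {B}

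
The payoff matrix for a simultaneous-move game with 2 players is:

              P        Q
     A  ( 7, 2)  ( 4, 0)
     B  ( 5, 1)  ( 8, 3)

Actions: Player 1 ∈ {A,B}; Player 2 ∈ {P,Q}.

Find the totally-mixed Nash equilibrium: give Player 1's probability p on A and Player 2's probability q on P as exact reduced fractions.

p=1/2, q=2/3

P1 indiff ⇒ q·7+(1-q)·4 = q·5+(1-q)·8 ⇒ q(2) = (1-q)(4) ⇒ q = 2/3
P2 indiff ⇒ p·2+(1-p)·1 = p·0+(1-p)·3 ⇒ p(2) = (1-p)(2) ⇒ p = 1/2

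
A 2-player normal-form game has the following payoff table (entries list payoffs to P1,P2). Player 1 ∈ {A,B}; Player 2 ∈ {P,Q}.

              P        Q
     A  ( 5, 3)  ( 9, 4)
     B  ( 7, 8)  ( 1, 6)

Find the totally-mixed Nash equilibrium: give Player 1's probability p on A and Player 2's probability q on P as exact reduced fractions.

P1 indiff ⇒ q·5+(1-q)·9 = q·7+(1-q)·1 ⇒ q(-2) = (1-q)(-8) ⇒ q = 4/5
P2 indiff ⇒ p·3+(1-p)·8 = p·4+(1-p)·6 ⇒ p(-1) = (1-p)(-2) ⇒ p = 2/3

P1 mixes 2/3 on A; P2 mixes 4/5 on P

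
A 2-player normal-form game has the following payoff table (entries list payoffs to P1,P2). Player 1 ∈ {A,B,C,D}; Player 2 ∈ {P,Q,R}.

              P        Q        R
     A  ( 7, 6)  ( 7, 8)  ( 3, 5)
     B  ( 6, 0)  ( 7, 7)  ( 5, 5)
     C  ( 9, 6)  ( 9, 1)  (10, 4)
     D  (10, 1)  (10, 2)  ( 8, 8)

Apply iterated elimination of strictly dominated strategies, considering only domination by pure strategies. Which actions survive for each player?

P1 drop A (C beats it: P:9>7 Q:9>7 R:10>3)
P1 drop B (C beats it: P:9>6 Q:9>7 R:10>5)
P2 drop Q (R beats it: C:4>1 D:8>2)
P1→{C,D} P2→{P,R}

IESDS → P1:{C,D} P2:{P,R}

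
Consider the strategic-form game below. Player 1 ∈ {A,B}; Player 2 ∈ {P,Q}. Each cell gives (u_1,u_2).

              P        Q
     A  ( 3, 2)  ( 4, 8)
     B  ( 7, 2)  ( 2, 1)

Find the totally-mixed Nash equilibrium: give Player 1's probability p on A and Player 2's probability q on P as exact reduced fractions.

P1 indiff ⇒ q·3+(1-q)·4 = q·7+(1-q)·2 ⇒ q(-4) = (1-q)(-2) ⇒ q = 1/3
P2 indiff ⇒ p·2+(1-p)·2 = p·8+(1-p)·1 ⇒ p(-6) = (1-p)(-1) ⇒ p = 1/7

P1 mixes 1/7 on A; P2 mixes 1/3 on P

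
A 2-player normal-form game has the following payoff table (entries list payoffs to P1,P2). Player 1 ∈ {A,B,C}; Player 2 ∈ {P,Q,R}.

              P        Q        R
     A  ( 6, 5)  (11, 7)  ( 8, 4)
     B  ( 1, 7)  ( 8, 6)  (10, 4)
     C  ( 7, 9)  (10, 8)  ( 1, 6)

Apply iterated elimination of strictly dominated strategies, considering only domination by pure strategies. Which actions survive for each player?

IESDS → P1:{A,C} P2:{P,Q}

P2 drop R (P beats it: A:5>4 B:7>4 C:9>6)
P1 drop B (A beats it: P:6>1 Q:11>8)
P1→{A,C} P2→{P,Q}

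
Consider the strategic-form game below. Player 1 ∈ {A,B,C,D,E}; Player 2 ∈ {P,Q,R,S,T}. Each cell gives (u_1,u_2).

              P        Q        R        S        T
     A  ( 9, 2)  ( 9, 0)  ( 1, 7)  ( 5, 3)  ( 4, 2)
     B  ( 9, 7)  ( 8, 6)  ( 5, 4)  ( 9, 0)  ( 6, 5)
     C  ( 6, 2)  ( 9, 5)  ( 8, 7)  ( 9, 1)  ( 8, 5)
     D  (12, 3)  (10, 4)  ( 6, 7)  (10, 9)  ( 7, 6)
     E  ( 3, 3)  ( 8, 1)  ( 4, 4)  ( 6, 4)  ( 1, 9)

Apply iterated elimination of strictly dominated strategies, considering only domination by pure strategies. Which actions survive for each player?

Survivors P1:{C,D} P2:{R,S}

P1 drop A (D beats it: P:12>9 Q:10>9 R:6>1 S:10>5 T:7>4)
P1 drop B (D beats it: P:12>9 Q:10>8 R:6>5 S:10>9 T:7>6)
P1 drop E (C beats it: P:6>3 Q:9>8 R:8>4 S:9>6 T:8>1)
P2 drop P (Q beats it: C:5>2 D:4>3)
P2 drop Q (R beats it: C:7>5 D:7>4)
P2 drop T (R beats it: C:7>5 D:7>6)
P1→{C,D} P2→{R,S}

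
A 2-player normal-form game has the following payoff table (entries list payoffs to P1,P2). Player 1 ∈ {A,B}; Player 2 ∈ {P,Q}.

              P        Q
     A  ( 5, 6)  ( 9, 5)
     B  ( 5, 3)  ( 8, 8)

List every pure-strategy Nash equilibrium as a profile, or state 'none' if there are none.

NE set: (A,P)

(A,P): NE
(A,Q): not NE [P2→P gives 6>5]
(B,P): not NE [P2→Q gives 8>3]
(B,Q): not NE [P1→A gives 9>8]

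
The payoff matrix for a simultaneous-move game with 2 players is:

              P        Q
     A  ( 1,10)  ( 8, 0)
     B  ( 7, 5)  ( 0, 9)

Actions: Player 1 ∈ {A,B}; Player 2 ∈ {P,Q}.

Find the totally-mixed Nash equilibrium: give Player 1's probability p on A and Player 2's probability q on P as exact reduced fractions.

P1 mixes 2/7 on A; P2 mixes 4/7 on P

P1 indiff ⇒ q·1+(1-q)·8 = q·7+(1-q)·0 ⇒ q(-6) = (1-q)(-8) ⇒ q = 4/7
P2 indiff ⇒ p·10+(1-p)·5 = p·0+(1-p)·9 ⇒ p(10) = (1-p)(4) ⇒ p = 2/7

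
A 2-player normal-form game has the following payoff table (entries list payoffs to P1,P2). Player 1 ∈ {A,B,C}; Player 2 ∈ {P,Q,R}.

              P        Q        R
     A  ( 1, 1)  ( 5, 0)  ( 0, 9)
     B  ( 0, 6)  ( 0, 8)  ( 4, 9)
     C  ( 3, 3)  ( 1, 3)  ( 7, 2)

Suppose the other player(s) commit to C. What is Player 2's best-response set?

BR_2 = {P,Q}

u_2(P vs C) = 3
u_2(Q vs C) = 3
u_2(R vs C) = 2
max payoff 3 at {P,Q}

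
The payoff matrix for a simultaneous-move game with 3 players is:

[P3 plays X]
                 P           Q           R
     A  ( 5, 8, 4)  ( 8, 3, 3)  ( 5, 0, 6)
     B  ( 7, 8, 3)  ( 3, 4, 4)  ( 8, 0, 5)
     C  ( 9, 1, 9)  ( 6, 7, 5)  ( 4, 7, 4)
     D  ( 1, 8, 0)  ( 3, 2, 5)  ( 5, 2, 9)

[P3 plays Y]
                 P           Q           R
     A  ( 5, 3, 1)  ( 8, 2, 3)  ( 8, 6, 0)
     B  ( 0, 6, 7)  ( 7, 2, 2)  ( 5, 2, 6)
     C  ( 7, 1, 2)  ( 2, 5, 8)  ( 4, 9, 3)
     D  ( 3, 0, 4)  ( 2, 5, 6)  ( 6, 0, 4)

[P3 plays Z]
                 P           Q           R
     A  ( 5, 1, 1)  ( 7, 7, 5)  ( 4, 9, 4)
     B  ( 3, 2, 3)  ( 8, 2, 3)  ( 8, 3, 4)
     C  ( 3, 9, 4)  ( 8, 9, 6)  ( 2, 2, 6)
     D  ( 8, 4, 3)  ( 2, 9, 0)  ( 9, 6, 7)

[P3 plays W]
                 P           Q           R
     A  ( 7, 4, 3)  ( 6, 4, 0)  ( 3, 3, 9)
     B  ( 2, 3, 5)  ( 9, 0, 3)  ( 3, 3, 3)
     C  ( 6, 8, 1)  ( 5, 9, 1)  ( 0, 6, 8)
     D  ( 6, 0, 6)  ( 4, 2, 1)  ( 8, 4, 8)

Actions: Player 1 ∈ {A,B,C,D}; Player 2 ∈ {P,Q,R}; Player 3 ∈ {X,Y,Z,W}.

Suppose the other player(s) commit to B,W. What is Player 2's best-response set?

u_2(P vs B,W) = 3
u_2(Q vs B,W) = 0
u_2(R vs B,W) = 3
max payoff 3 at {P,R}

argmax u_2 = {P,R}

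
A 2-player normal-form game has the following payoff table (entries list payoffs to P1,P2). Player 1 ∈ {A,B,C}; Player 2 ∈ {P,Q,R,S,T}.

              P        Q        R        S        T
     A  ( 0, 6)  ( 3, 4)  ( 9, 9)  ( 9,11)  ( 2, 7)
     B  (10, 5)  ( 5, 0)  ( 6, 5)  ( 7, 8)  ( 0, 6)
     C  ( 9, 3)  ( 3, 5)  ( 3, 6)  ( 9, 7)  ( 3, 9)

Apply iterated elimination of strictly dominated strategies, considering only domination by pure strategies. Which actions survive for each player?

P2 drop P (S beats it: A:11>6 B:8>5 C:7>3)
P2 drop Q (R beats it: A:9>4 B:5>0 C:6>5)
P1 drop B (A beats it: R:9>6 S:9>7 T:2>0)
P2 drop R (S beats it: A:11>9 C:7>6)
P1→{A,C} P2→{S,T}

IESDS → P1:{A,C} P2:{S,T}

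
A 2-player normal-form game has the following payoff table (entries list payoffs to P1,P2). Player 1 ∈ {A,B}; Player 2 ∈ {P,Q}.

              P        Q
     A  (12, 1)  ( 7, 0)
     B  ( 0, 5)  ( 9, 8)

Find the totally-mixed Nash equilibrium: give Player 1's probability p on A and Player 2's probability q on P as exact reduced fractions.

p=3/4, q=1/7

P1 indiff ⇒ q·12+(1-q)·7 = q·0+(1-q)·9 ⇒ q(12) = (1-q)(2) ⇒ q = 1/7
P2 indiff ⇒ p·1+(1-p)·5 = p·0+(1-p)·8 ⇒ p(1) = (1-p)(3) ⇒ p = 3/4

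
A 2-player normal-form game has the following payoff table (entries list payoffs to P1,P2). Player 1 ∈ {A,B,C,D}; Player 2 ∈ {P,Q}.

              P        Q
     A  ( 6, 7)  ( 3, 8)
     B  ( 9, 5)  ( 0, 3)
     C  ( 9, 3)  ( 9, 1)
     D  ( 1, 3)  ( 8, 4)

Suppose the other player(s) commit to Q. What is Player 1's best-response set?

P1 best: {C}

u_1(A vs Q) = 3
u_1(B vs Q) = 0
u_1(C vs Q) = 9
u_1(D vs Q) = 8
max payoff 9 at {C}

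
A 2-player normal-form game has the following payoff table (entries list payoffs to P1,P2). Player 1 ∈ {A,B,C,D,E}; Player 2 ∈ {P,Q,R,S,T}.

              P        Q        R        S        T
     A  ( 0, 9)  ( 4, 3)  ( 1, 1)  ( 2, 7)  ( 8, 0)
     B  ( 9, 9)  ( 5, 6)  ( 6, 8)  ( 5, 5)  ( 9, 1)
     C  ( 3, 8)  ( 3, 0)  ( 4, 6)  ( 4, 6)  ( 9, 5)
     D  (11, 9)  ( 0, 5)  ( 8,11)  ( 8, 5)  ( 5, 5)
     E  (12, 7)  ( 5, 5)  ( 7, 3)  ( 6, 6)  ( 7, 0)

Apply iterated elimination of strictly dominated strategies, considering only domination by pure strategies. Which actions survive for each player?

P1 drop A (B beats it: P:9>0 Q:5>4 R:6>1 S:5>2 T:9>8)
P2 drop Q (P beats it: B:9>6 C:8>0 D:9>5 E:7>5)
P2 drop S (P beats it: B:9>5 C:8>6 D:9>5 E:7>6)
P2 drop T (P beats it: B:9>1 C:8>5 D:9>5 E:7>0)
P1 drop B (D beats it: P:11>9 R:8>6)
P1 drop C (D beats it: P:11>3 R:8>4)
P1→{D,E} P2→{P,R}

Survivors P1:{D,E} P2:{P,R}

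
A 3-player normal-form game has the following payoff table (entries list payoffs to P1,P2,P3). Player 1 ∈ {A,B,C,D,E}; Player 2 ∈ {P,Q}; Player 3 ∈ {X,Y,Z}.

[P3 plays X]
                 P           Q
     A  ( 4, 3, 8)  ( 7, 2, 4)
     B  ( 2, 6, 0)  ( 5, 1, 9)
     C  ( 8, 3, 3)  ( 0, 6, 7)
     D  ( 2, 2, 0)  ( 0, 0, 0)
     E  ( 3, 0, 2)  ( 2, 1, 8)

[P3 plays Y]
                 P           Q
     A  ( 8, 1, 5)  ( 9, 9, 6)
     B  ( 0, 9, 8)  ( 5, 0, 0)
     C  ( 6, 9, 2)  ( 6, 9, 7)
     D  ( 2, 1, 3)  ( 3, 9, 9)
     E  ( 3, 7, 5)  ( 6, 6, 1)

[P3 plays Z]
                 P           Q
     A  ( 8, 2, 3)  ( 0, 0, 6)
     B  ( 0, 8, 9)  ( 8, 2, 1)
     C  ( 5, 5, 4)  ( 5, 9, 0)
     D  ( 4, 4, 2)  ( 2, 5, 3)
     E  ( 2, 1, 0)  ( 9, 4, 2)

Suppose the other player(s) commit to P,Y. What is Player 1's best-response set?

P1 best: {A}

u_1(A vs P,Y) = 8
u_1(B vs P,Y) = 0
u_1(C vs P,Y) = 6
u_1(D vs P,Y) = 2
u_1(E vs P,Y) = 3
max payoff 8 at {A}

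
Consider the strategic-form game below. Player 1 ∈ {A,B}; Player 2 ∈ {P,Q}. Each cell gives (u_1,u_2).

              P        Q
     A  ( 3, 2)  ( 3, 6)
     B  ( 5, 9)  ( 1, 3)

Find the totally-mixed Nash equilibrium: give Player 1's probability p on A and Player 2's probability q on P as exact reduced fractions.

P1 mixes 3/5 on A; P2 mixes 1/2 on P

P1 indiff ⇒ q·3+(1-q)·3 = q·5+(1-q)·1 ⇒ q(-2) = (1-q)(-2) ⇒ q = 1/2
P2 indiff ⇒ p·2+(1-p)·9 = p·6+(1-p)·3 ⇒ p(-4) = (1-p)(-6) ⇒ p = 3/5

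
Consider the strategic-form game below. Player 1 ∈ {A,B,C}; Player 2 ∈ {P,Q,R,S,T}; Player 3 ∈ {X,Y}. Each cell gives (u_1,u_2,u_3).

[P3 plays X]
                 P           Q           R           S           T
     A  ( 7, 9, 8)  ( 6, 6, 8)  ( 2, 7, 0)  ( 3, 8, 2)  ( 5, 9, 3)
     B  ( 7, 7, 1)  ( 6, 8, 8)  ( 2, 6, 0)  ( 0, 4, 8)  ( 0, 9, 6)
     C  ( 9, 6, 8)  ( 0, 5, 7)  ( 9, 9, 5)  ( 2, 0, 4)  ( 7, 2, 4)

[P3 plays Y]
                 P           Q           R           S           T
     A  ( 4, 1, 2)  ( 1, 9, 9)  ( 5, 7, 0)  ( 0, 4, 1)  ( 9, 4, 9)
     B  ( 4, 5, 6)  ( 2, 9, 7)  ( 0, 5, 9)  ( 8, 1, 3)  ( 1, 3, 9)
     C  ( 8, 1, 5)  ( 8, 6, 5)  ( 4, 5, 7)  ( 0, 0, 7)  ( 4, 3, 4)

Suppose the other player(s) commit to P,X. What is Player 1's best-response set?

BR_1 = {C}

u_1(A vs P,X) = 7
u_1(B vs P,X) = 7
u_1(C vs P,X) = 9
max payoff 9 at {C}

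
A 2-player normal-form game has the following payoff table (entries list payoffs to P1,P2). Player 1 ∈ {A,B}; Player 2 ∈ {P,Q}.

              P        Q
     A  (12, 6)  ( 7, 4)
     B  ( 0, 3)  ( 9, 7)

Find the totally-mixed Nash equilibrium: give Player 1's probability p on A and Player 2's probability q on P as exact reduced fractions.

P1 indiff ⇒ q·12+(1-q)·7 = q·0+(1-q)·9 ⇒ q(12) = (1-q)(2) ⇒ q = 1/7
P2 indiff ⇒ p·6+(1-p)·3 = p·4+(1-p)·7 ⇒ p(2) = (1-p)(4) ⇒ p = 2/3

p=2/3, q=1/7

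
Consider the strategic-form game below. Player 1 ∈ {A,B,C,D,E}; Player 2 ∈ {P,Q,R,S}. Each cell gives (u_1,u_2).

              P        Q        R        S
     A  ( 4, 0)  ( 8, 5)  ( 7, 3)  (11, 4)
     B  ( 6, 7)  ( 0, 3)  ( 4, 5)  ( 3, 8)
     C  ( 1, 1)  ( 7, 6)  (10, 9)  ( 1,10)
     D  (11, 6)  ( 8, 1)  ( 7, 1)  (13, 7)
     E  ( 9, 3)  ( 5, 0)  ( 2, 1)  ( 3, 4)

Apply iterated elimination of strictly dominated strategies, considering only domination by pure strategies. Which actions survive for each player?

Remaining: P1:{A,D} P2:{Q,S}

P1 drop B (D beats it: P:11>6 Q:8>0 R:7>4 S:13>3)
P1 drop E (D beats it: P:11>9 Q:8>5 R:7>2 S:13>3)
P2 drop P (S beats it: A:4>0 C:10>1 D:7>6)
P2 drop R (S beats it: A:4>3 C:10>9 D:7>1)
P1 drop C (A beats it: Q:8>7 S:11>1)
P1→{A,D} P2→{Q,S}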